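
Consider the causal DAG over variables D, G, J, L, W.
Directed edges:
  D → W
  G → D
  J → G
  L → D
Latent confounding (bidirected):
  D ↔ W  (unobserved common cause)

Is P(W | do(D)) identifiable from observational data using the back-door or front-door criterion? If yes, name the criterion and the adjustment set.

desc(D)\{D}={W}; candidates ⊆ {G,J,L}.
D↔W: latent back-door arc(s) into D.
size 0: {}; under {} D still reaches {G,J,L,W} ∋ W.
size 1: {G}, {J}, {L}; under {G} D still reaches {L,W} ∋ W.
size 2: {G,J}, {G,L}, {J,L}; under {G,J} D still reaches {L,W} ∋ W.
D↔W cannot be blocked by any observed set — no back-door set.
No mediator lies on a directed D→…→W path.
Neither criterion identifies P(W|do(D)) in this graph.

P(W|do(D)): not identifiable (no BD/FD set).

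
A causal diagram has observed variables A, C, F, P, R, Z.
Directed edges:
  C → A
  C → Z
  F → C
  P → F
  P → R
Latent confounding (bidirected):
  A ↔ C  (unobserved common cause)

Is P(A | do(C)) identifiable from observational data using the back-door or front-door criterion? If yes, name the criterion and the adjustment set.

P(A|do(C)): not identifiable (no BD/FD set).

desc(C)\{C}={A,Z}; candidates ⊆ {F,P,R}.
C↔A: latent back-door arc(s) into C.
size 0: {}; under {} C still reaches {A,F,P,R} ∋ A.
size 1: {F}, {P}, {R}; under {F} C still reaches {A} ∋ A.
size 2: {F,P}, {F,R}, {P,R}; under {F,P} C still reaches {A} ∋ A.
C↔A cannot be blocked by any observed set — no back-door set.
No mediator lies on a directed C→…→A path.
Neither criterion identifies P(A|do(C)) in this graph.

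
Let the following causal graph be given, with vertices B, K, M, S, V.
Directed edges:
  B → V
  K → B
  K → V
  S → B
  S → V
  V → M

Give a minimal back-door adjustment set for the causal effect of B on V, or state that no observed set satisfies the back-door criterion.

desc(B)\{B}={M,V}; candidates ⊆ {K,S}.
size 0: {}; under {} B still reaches {K,M,S,V} ∋ V.
size 1: {K}, {S}; under {K} B still reaches {M,S,V} ∋ V.
{K,S}: B⊥V given {K,S} in G with B→· removed — back-door holds.

B→V: minimal back-door set {K, S}.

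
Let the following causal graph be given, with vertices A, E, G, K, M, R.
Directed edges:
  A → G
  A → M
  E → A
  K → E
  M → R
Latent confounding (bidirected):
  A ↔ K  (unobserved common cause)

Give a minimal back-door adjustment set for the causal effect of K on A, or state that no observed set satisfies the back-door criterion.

desc(K)\{K}={A,E,G,M,R}; candidates ⊆ {—}.
K↔A: latent back-door arc(s) into K.
size 0: {}; under {} K still reaches {A,G,M,R} ∋ A.
K↔A cannot be blocked by any observed set — no back-door set.

K→A: no observed back-door set.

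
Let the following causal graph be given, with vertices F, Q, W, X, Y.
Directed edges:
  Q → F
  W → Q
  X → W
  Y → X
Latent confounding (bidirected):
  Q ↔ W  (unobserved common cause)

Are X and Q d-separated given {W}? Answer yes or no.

No — X and Q are d-connected given {W}.

Bayes-Ball from X | {W} reaches {F,Q,Y}.
Q ∈ reach(X|{W}) ⇒ X ⊥̸ Q | {W}.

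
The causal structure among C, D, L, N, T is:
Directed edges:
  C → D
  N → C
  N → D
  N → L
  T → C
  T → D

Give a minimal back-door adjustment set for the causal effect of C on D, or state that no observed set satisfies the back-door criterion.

C→D: minimal back-door set {N, T}.

desc(C)\{C}={D}; candidates ⊆ {L,N,T}.
size 0: {}; under {} C still reaches {D,L,N,T} ∋ D.
size 1: {L}, {N}, {T}; under {L} C still reaches {D,N,T} ∋ D.
{N,T}: C⊥D given {N,T} in G with C→· removed — back-door holds.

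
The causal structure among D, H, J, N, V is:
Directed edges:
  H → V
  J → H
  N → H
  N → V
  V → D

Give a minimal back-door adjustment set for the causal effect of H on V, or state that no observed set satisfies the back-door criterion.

H→V: minimal back-door set {N}.

desc(H)\{H}={D,V}; candidates ⊆ {J,N}.
size 0: {}; under {} H still reaches {D,J,N,V} ∋ V.
{N}: H⊥V given {N} in G with H→· removed — back-door holds.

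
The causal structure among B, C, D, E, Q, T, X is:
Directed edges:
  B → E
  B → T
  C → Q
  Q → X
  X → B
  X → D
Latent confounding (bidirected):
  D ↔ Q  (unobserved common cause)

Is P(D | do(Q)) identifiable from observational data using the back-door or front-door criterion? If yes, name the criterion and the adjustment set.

P(D|do(Q)): frontdoor, adjust for {X}.

desc(Q)\{Q}={B,D,E,T,X}; candidates ⊆ {C}.
Q↔D: latent back-door arc(s) into Q.
size 0: {}; under {} Q still reaches {C,D} ∋ D.
size 1: {C}; under {C} Q still reaches {D} ∋ D.
Q↔D cannot be blocked by any observed set — no back-door set.
{X}: (i) intercepts every directed Q→D path; (ii) no back-door Q→{X}; (iii) {Q} blocks every back-door {X}→D. Front-door holds.
P(D|do(Q)) = Σ_{X} P(X|Q) Σ_{Q'} P(D|X,Q')P(Q').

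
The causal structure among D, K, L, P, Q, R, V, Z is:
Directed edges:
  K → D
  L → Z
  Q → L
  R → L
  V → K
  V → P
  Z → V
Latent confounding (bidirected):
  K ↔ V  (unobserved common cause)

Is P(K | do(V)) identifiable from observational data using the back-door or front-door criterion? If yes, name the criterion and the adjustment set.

P(K|do(V)): not identifiable (no BD/FD set).

desc(V)\{V}={D,K,P}; candidates ⊆ {L,Q,R,Z}.
V↔K: latent back-door arc(s) into V.
size 0: {}; under {} V still reaches {D,K,L,Q,R,Z} ∋ K.
size 1: {L}, {Q}, {R} …(+1); under {L} V still reaches {D,K,Z} ∋ K.
size 2: {L,Q}, {L,R}, {L,Z} …(+3); under {L,Q} V still reaches {D,K,Z} ∋ K.
V↔K cannot be blocked by any observed set — no back-door set.
No mediator lies on a directed V→…→K path.
Neither criterion identifies P(K|do(V)) in this graph.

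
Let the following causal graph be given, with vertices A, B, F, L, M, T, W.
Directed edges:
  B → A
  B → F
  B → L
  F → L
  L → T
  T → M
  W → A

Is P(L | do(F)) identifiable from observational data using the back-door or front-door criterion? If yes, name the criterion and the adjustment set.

desc(F)\{F}={L,M,T}; candidates ⊆ {A,B,W}.
size 0: {}; under {} F still reaches {A,B,L,M,T} ∋ L.
{B}: F⊥L given {B} in G with F→· removed — back-door holds.
P(L|do(F)) = Σ_{B} P(L|F,B)·P(B).

P(L|do(F)): backdoor, adjust for {B}.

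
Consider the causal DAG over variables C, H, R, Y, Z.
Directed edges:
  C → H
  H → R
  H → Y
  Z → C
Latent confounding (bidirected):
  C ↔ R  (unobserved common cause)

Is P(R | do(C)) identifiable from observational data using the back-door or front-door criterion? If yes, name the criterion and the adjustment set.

desc(C)\{C}={H,R,Y}; candidates ⊆ {Z}.
C↔R: latent back-door arc(s) into C.
size 0: {}; under {} C still reaches {R,Z} ∋ R.
size 1: {Z}; under {Z} C still reaches {R} ∋ R.
C↔R cannot be blocked by any observed set — no back-door set.
{H}: (i) intercepts every directed C→R path; (ii) no back-door C→{H}; (iii) {C} blocks every back-door {H}→R. Front-door holds.
P(R|do(C)) = Σ_{H} P(H|C) Σ_{C'} P(R|H,C')P(C').

P(R|do(C)): frontdoor, adjust for {H}.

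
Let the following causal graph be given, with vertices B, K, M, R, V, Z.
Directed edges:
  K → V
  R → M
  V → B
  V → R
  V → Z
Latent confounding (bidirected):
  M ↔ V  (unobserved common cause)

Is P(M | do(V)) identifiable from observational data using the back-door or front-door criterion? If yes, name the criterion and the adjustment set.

P(M|do(V)): frontdoor, adjust for {R}.

desc(V)\{V}={B,M,R,Z}; candidates ⊆ {K}.
V↔M: latent back-door arc(s) into V.
size 0: {}; under {} V still reaches {K,M} ∋ M.
size 1: {K}; under {K} V still reaches {M} ∋ M.
V↔M cannot be blocked by any observed set — no back-door set.
{R}: (i) intercepts every directed V→M path; (ii) no back-door V→{R}; (iii) {V} blocks every back-door {R}→M. Front-door holds.
P(M|do(V)) = Σ_{R} P(R|V) Σ_{V'} P(M|R,V')P(V').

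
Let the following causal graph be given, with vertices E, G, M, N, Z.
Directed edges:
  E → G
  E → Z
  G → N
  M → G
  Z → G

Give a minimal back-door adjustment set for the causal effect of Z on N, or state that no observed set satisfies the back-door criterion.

Z→N: minimal back-door set {E}.

desc(Z)\{Z}={G,N}; candidates ⊆ {E,M}.
size 0: {}; under {} Z still reaches {E,G,N} ∋ N.
{E}: Z⊥N given {E} in G with Z→· removed — back-door holds.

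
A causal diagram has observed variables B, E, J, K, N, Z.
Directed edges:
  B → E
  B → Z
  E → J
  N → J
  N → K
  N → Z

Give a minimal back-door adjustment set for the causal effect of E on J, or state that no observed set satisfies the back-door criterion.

desc(E)\{E}={J}; candidates ⊆ {B,K,N,Z}.
∅: E⊥J given ∅ in G with E→· removed — back-door holds.

E→J: minimal back-door set ∅.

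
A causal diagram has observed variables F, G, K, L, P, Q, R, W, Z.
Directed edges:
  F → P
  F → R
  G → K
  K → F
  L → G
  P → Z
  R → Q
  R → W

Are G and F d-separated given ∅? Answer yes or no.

Bayes-Ball from G | ∅ reaches {F,K,L,P,Q,R,W,Z}.
F ∈ reach(G|∅) ⇒ G ⊥̸ F | ∅.

No — G and F are d-connected given ∅.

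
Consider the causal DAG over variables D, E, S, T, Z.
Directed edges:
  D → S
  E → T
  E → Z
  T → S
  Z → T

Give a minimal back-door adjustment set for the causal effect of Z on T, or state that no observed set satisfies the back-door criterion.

Z→T: minimal back-door set {E}.

desc(Z)\{Z}={S,T}; candidates ⊆ {D,E}.
size 0: {}; under {} Z still reaches {E,S,T} ∋ T.
{E}: Z⊥T given {E} in G with Z→· removed — back-door holds.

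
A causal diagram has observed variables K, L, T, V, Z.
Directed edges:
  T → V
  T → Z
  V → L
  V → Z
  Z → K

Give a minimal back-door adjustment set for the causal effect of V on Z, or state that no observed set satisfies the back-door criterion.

V→Z: minimal back-door set {T}.

desc(V)\{V}={K,L,Z}; candidates ⊆ {T}.
size 0: {}; under {} V still reaches {K,T,Z} ∋ Z.
{T}: V⊥Z given {T} in G with V→· removed — back-door holds.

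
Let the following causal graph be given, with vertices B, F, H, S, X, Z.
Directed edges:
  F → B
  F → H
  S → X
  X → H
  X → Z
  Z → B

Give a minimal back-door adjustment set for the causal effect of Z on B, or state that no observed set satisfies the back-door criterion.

Z→B: minimal back-door set ∅.

desc(Z)\{Z}={B}; candidates ⊆ {F,H,S,X}.
∅: Z⊥B given ∅ in G with Z→· removed — back-door holds.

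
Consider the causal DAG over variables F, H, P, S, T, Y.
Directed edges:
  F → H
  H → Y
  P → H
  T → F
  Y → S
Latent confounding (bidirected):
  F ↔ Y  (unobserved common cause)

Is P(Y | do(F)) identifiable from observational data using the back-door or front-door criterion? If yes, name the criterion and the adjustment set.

P(Y|do(F)): frontdoor, adjust for {H}.

desc(F)\{F}={H,S,Y}; candidates ⊆ {P,T}.
F↔Y: latent back-door arc(s) into F.
size 0: {}; under {} F still reaches {S,T,Y} ∋ Y.
size 1: {P}, {T}; under {P} F still reaches {S,T,Y} ∋ Y.
size 2: {P,T}; under {P,T} F still reaches {S,Y} ∋ Y.
F↔Y cannot be blocked by any observed set — no back-door set.
{H}: (i) intercepts every directed F→Y path; (ii) no back-door F→{H}; (iii) {F} blocks every back-door {H}→Y. Front-door holds.
P(Y|do(F)) = Σ_{H} P(H|F) Σ_{F'} P(Y|H,F')P(F').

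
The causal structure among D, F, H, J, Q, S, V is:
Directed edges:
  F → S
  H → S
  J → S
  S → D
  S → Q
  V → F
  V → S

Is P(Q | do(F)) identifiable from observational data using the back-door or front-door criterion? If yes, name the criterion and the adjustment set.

P(Q|do(F)): backdoor, adjust for {V}.

desc(F)\{F}={D,Q,S}; candidates ⊆ {H,J,V}.
size 0: {}; under {} F still reaches {D,Q,S,V} ∋ Q.
{V}: F⊥Q given {V} in G with F→· removed — back-door holds.
P(Q|do(F)) = Σ_{V} P(Q|F,V)·P(V).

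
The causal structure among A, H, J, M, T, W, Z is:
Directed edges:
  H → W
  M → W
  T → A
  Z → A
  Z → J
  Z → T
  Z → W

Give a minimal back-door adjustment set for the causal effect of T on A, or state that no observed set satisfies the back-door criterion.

T→A: minimal back-door set {Z}.

desc(T)\{T}={A}; candidates ⊆ {H,J,M,W,Z}.
size 0: {}; under {} T still reaches {A,J,W,Z} ∋ A.
{Z}: T⊥A given {Z} in G with T→· removed — back-door holds.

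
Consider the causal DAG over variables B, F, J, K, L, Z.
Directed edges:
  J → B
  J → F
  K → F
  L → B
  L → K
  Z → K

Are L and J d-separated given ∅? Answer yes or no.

Yes — L ⊥ J | ∅.

Bayes-Ball from L | ∅ reaches {B,F,K}.
J ∉ reach(L|∅) ⇒ L ⊥ J | ∅.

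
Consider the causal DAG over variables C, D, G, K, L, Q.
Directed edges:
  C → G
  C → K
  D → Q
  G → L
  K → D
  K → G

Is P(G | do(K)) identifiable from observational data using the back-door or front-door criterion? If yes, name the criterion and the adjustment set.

P(G|do(K)): backdoor, adjust for {C}.

desc(K)\{K}={D,G,L,Q}; candidates ⊆ {C}.
size 0: {}; under {} K still reaches {C,G,L} ∋ G.
{C}: K⊥G given {C} in G with K→· removed — back-door holds.
P(G|do(K)) = Σ_{C} P(G|K,C)·P(C).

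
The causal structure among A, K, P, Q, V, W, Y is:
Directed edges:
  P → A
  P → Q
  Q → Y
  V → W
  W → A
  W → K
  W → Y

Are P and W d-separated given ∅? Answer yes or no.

Bayes-Ball from P | ∅ reaches {A,Q,Y}.
W ∉ reach(P|∅) ⇒ P ⊥ W | ∅.

Yes — P ⊥ W | ∅.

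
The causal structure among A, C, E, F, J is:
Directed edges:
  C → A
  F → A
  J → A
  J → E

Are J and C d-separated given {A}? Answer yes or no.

No — J and C are d-connected given {A}.

Bayes-Ball from J | {A} reaches {C,E,F}.
C ∈ reach(J|{A}) ⇒ J ⊥̸ C | {A}.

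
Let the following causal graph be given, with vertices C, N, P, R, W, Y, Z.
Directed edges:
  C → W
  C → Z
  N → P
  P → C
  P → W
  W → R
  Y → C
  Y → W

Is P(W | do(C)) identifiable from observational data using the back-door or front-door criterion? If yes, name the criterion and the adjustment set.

P(W|do(C)): backdoor, adjust for {P, Y}.

desc(C)\{C}={R,W,Z}; candidates ⊆ {N,P,Y}.
size 0: {}; under {} C still reaches {N,P,R,W,Y} ∋ W.
size 1: {N}, {P}, {Y}; under {N} C still reaches {P,R,W,Y} ∋ W.
{P,Y}: C⊥W given {P,Y} in G with C→· removed — back-door holds.
P(W|do(C)) = Σ_{P,Y} P(W|C,P,Y)·P(P,Y).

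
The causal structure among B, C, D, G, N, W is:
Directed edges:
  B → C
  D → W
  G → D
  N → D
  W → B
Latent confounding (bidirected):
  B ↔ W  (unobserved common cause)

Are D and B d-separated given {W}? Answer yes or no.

Bayes-Ball from D | {W} reaches {B,C,G,N}.
B ∈ reach(D|{W}) ⇒ D ⊥̸ B | {W}.

No — D and B are d-connected given {W}.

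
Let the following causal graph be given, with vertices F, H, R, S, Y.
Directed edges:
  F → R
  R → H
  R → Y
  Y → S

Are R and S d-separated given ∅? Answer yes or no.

No — R and S are d-connected given ∅.

Bayes-Ball from R | ∅ reaches {F,H,S,Y}.
S ∈ reach(R|∅) ⇒ R ⊥̸ S | ∅.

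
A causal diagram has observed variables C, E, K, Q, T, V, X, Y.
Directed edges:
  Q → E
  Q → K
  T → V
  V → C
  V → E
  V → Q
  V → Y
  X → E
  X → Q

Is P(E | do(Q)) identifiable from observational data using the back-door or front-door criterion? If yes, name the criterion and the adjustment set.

desc(Q)\{Q}={E,K}; candidates ⊆ {C,T,V,X,Y}.
size 0: {}; under {} Q still reaches {C,E,T,V,X,Y} ∋ E.
size 1: {C}, {T}, {V} …(+2); under {C} Q still reaches {E,T,V,X,Y} ∋ E.
{V,X}: Q⊥E given {V,X} in G with Q→· removed — back-door holds.
P(E|do(Q)) = Σ_{V,X} P(E|Q,V,X)·P(V,X).

P(E|do(Q)): backdoor, adjust for {V, X}.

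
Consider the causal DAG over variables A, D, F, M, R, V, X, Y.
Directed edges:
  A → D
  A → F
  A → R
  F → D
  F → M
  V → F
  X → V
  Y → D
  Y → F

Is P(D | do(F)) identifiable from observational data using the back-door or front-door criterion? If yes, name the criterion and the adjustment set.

desc(F)\{F}={D,M}; candidates ⊆ {A,R,V,X,Y}.
size 0: {}; under {} F still reaches {A,D,R,V,X,Y} ∋ D.
size 1: {A}, {R}, {V} …(+2); under {A} F still reaches {D,V,X,Y} ∋ D.
{A,Y}: F⊥D given {A,Y} in G with F→· removed — back-door holds.
P(D|do(F)) = Σ_{A,Y} P(D|F,A,Y)·P(A,Y).

P(D|do(F)): backdoor, adjust for {A, Y}.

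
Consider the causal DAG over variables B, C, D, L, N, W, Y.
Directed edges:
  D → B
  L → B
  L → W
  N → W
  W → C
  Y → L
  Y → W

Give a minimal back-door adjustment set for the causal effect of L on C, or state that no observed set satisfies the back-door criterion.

desc(L)\{L}={B,C,W}; candidates ⊆ {D,N,Y}.
size 0: {}; under {} L still reaches {C,W,Y} ∋ C.
{Y}: L⊥C given {Y} in G with L→· removed — back-door holds.

L→C: minimal back-door set {Y}.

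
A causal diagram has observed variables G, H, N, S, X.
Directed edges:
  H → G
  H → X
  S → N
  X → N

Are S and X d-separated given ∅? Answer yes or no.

Yes — S ⊥ X | ∅.

Bayes-Ball from S | ∅ reaches {N}.
X ∉ reach(S|∅) ⇒ S ⊥ X | ∅.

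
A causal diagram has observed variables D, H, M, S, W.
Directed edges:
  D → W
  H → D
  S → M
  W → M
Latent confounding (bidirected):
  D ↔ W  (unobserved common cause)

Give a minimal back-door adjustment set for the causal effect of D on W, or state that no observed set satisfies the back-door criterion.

D→W: no observed back-door set.

desc(D)\{D}={M,W}; candidates ⊆ {H,S}.
D↔W: latent back-door arc(s) into D.
size 0: {}; under {} D still reaches {H,M,W} ∋ W.
size 1: {H}, {S}; under {H} D still reaches {M,W} ∋ W.
size 2: {H,S}; under {H,S} D still reaches {M,W} ∋ W.
D↔W cannot be blocked by any observed set — no back-door set.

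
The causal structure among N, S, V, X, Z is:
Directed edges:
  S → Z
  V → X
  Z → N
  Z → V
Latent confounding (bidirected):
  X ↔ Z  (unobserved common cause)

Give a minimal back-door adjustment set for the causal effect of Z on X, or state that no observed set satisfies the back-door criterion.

desc(Z)\{Z}={N,V,X}; candidates ⊆ {S}.
Z↔X: latent back-door arc(s) into Z.
size 0: {}; under {} Z still reaches {S,X} ∋ X.
size 1: {S}; under {S} Z still reaches {X} ∋ X.
Z↔X cannot be blocked by any observed set — no back-door set.

Z→X: no observed back-door set.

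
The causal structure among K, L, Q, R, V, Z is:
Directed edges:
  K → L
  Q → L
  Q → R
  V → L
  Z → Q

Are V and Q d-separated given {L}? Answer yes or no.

Bayes-Ball from V | {L} reaches {K,Q,R,Z}.
Q ∈ reach(V|{L}) ⇒ V ⊥̸ Q | {L}.

No — V and Q are d-connected given {L}.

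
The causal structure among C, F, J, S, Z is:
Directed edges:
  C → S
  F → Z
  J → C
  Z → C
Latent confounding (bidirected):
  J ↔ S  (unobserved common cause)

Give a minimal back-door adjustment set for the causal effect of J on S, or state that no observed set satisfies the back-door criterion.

desc(J)\{J}={C,S}; candidates ⊆ {F,Z}.
J↔S: latent back-door arc(s) into J.
size 0: {}; under {} J still reaches {S} ∋ S.
size 1: {F}, {Z}; under {F} J still reaches {S} ∋ S.
size 2: {F,Z}; under {F,Z} J still reaches {S} ∋ S.
J↔S cannot be blocked by any observed set — no back-door set.

J→S: no observed back-door set.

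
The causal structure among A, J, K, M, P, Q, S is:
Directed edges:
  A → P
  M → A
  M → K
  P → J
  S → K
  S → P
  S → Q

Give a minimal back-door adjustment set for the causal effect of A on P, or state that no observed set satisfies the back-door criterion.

desc(A)\{A}={J,P}; candidates ⊆ {K,M,Q,S}.
∅: A⊥P given ∅ in G with A→· removed — back-door holds.

A→P: minimal back-door set ∅.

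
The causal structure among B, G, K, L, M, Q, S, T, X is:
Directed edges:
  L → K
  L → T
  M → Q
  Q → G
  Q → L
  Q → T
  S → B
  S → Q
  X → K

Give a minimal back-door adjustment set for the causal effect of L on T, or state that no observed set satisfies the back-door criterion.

L→T: minimal back-door set {Q}.

desc(L)\{L}={K,T}; candidates ⊆ {B,G,M,Q,S,X}.
size 0: {}; under {} L still reaches {B,G,M,Q,S,T} ∋ T.
{Q}: L⊥T given {Q} in G with L→· removed — back-door holds.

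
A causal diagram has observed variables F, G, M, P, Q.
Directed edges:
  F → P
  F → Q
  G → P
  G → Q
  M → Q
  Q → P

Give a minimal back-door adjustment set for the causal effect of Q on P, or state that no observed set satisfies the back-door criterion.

desc(Q)\{Q}={P}; candidates ⊆ {F,G,M}.
size 0: {}; under {} Q still reaches {F,G,M,P} ∋ P.
size 1: {F}, {G}, {M}; under {F} Q still reaches {G,M,P} ∋ P.
{F,G}: Q⊥P given {F,G} in G with Q→· removed — back-door holds.

Q→P: minimal back-door set {F, G}.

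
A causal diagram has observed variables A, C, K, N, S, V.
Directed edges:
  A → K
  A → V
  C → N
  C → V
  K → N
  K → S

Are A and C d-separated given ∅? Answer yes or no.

Yes — A ⊥ C | ∅.

Bayes-Ball from A | ∅ reaches {K,N,S,V}.
C ∉ reach(A|∅) ⇒ A ⊥ C | ∅.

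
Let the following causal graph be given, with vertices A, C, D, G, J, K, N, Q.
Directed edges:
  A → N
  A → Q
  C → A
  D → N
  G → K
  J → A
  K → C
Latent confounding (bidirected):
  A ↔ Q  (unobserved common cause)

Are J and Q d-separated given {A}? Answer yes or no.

No — J and Q are d-connected given {A}.

Bayes-Ball from J | {A} reaches {C,G,K,Q}.
Q ∈ reach(J|{A}) ⇒ J ⊥̸ Q | {A}.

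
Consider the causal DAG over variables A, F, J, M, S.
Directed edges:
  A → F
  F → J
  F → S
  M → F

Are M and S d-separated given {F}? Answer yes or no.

Bayes-Ball from M | {F} reaches {A}.
S ∉ reach(M|{F}) ⇒ M ⊥ S | {F}.

Yes — M ⊥ S | {F}.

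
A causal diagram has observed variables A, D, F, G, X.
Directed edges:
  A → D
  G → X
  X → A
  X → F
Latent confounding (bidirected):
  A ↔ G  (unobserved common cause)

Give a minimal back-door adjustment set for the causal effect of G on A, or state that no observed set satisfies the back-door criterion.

desc(G)\{G}={A,D,F,X}; candidates ⊆ {—}.
G↔A: latent back-door arc(s) into G.
size 0: {}; under {} G still reaches {A,D} ∋ A.
G↔A cannot be blocked by any observed set — no back-door set.

G→A: no observed back-door set.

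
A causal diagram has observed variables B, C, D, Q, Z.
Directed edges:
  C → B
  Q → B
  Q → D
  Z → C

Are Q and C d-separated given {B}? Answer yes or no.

No — Q and C are d-connected given {B}.

Bayes-Ball from Q | {B} reaches {C,D,Z}.
C ∈ reach(Q|{B}) ⇒ Q ⊥̸ C | {B}.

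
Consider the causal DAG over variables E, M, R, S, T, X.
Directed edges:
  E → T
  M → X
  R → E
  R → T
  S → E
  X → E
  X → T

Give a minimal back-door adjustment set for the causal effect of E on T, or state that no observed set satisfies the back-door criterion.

desc(E)\{E}={T}; candidates ⊆ {M,R,S,X}.
size 0: {}; under {} E still reaches {M,R,S,T,X} ∋ T.
size 1: {M}, {R}, {S} …(+1); under {M} E still reaches {R,S,T,X} ∋ T.
{R,X}: E⊥T given {R,X} in G with E→· removed — back-door holds.

E→T: minimal back-door set {R, X}.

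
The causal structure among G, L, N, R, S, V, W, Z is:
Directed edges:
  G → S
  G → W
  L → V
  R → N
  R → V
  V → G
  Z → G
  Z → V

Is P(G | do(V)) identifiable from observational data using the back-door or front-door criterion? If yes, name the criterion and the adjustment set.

desc(V)\{V}={G,S,W}; candidates ⊆ {L,N,R,Z}.
size 0: {}; under {} V still reaches {G,L,N,R,S,W,Z} ∋ G.
{Z}: V⊥G given {Z} in G with V→· removed — back-door holds.
P(G|do(V)) = Σ_{Z} P(G|V,Z)·P(Z).

P(G|do(V)): backdoor, adjust for {Z}.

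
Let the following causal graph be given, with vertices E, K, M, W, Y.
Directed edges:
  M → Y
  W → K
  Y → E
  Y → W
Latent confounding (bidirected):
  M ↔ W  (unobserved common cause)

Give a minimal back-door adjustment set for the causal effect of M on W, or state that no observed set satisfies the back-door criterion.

desc(M)\{M}={E,K,W,Y}; candidates ⊆ {—}.
M↔W: latent back-door arc(s) into M.
size 0: {}; under {} M still reaches {K,W} ∋ W.
M↔W cannot be blocked by any observed set — no back-door set.

M→W: no observed back-door set.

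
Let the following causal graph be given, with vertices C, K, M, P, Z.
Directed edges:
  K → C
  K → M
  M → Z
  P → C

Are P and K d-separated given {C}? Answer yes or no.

No — P and K are d-connected given {C}.

Bayes-Ball from P | {C} reaches {K,M,Z}.
K ∈ reach(P|{C}) ⇒ P ⊥̸ K | {C}.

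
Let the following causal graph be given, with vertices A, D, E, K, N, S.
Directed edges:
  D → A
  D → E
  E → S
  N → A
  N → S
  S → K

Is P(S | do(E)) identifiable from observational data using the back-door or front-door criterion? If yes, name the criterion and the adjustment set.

P(S|do(E)): backdoor, adjust for ∅.

desc(E)\{E}={K,S}; candidates ⊆ {A,D,N}.
∅: E⊥S given ∅ in G with E→· removed — back-door holds.
P(S|do(E)) = P(S|E) — no adjustment needed.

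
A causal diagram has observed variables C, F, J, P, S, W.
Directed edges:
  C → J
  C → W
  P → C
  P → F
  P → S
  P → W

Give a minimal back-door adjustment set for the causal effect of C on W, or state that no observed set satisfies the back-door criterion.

C→W: minimal back-door set {P}.

desc(C)\{C}={J,W}; candidates ⊆ {F,P,S}.
size 0: {}; under {} C still reaches {F,P,S,W} ∋ W.
{P}: C⊥W given {P} in G with C→· removed — back-door holds.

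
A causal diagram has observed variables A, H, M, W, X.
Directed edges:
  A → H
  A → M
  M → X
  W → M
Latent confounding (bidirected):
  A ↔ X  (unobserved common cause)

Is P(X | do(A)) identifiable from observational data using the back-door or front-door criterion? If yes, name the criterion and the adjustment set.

P(X|do(A)): frontdoor, adjust for {M}.

desc(A)\{A}={H,M,X}; candidates ⊆ {W}.
A↔X: latent back-door arc(s) into A.
size 0: {}; under {} A still reaches {X} ∋ X.
size 1: {W}; under {W} A still reaches {X} ∋ X.
A↔X cannot be blocked by any observed set — no back-door set.
{M}: (i) intercepts every directed A→X path; (ii) no back-door A→{M}; (iii) {A} blocks every back-door {M}→X. Front-door holds.
P(X|do(A)) = Σ_{M} P(M|A) Σ_{A'} P(X|M,A')P(A').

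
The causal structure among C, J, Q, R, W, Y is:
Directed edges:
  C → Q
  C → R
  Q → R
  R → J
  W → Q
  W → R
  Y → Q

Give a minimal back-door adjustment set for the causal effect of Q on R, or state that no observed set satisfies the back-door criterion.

Q→R: minimal back-door set {C, W}.

desc(Q)\{Q}={J,R}; candidates ⊆ {C,W,Y}.
size 0: {}; under {} Q still reaches {C,J,R,W,Y} ∋ R.
size 1: {C}, {W}, {Y}; under {C} Q still reaches {J,R,W,Y} ∋ R.
{C,W}: Q⊥R given {C,W} in G with Q→· removed — back-door holds.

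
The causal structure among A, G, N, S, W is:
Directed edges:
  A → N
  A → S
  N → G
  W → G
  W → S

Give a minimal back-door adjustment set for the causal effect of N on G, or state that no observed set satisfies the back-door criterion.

desc(N)\{N}={G}; candidates ⊆ {A,S,W}.
∅: N⊥G given ∅ in G with N→· removed — back-door holds.

N→G: minimal back-door set ∅.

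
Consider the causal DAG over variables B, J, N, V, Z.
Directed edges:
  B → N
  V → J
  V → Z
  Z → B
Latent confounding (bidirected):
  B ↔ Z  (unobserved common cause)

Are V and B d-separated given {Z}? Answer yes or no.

Bayes-Ball from V | {Z} reaches {B,J,N}.
B ∈ reach(V|{Z}) ⇒ V ⊥̸ B | {Z}.

No — V and B are d-connected given {Z}.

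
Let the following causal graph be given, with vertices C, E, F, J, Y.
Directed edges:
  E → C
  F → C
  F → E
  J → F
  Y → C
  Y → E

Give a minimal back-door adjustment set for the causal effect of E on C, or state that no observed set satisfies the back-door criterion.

E→C: minimal back-door set {F, Y}.

desc(E)\{E}={C}; candidates ⊆ {F,J,Y}.
size 0: {}; under {} E still reaches {C,F,J,Y} ∋ C.
size 1: {F}, {J}, {Y}; under {F} E still reaches {C,Y} ∋ C.
{F,Y}: E⊥C given {F,Y} in G with E→· removed — back-door holds.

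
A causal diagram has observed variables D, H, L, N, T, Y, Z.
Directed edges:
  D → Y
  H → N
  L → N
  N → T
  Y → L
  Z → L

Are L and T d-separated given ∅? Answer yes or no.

No — L and T are d-connected given ∅.

Bayes-Ball from L | ∅ reaches {D,N,T,Y,Z}.
T ∈ reach(L|∅) ⇒ L ⊥̸ T | ∅.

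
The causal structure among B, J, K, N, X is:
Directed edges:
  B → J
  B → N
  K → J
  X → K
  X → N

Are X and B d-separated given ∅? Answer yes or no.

Bayes-Ball from X | ∅ reaches {J,K,N}.
B ∉ reach(X|∅) ⇒ X ⊥ B | ∅.

Yes — X ⊥ B | ∅.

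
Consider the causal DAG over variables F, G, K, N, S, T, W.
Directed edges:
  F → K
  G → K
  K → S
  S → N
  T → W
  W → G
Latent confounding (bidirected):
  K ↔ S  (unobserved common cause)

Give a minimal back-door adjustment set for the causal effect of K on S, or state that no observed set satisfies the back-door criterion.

desc(K)\{K}={N,S}; candidates ⊆ {F,G,T,W}.
K↔S: latent back-door arc(s) into K.
size 0: {}; under {} K still reaches {F,G,N,S,T,W} ∋ S.
size 1: {F}, {G}, {T} …(+1); under {F} K still reaches {G,N,S,T,W} ∋ S.
size 2: {F,G}, {F,T}, {F,W} …(+3); under {F,G} K still reaches {N,S} ∋ S.
K↔S cannot be blocked by any observed set — no back-door set.

K→S: no observed back-door set.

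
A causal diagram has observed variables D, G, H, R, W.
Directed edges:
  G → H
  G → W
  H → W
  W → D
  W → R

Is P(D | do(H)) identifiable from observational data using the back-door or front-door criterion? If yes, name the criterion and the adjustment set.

P(D|do(H)): backdoor, adjust for {G}.

desc(H)\{H}={D,R,W}; candidates ⊆ {G}.
size 0: {}; under {} H still reaches {D,G,R,W} ∋ D.
{G}: H⊥D given {G} in G with H→· removed — back-door holds.
P(D|do(H)) = Σ_{G} P(D|H,G)·P(G).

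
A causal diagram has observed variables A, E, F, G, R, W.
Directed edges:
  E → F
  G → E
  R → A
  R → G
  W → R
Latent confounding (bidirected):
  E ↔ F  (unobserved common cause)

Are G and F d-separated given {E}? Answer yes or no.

No — G and F are d-connected given {E}.

Bayes-Ball from G | {E} reaches {A,F,R,W}.
F ∈ reach(G|{E}) ⇒ G ⊥̸ F | {E}.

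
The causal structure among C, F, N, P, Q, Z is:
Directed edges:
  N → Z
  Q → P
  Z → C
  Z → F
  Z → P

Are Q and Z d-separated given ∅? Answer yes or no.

Yes — Q ⊥ Z | ∅.

Bayes-Ball from Q | ∅ reaches {P}.
Z ∉ reach(Q|∅) ⇒ Q ⊥ Z | ∅.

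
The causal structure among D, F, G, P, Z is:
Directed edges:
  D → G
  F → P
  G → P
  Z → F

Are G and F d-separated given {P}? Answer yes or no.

No — G and F are d-connected given {P}.

Bayes-Ball from G | {P} reaches {D,F,Z}.
F ∈ reach(G|{P}) ⇒ G ⊥̸ F | {P}.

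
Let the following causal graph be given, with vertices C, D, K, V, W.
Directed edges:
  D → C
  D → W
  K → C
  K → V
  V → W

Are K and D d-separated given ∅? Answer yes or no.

Bayes-Ball from K | ∅ reaches {C,V,W}.
D ∉ reach(K|∅) ⇒ K ⊥ D | ∅.

Yes — K ⊥ D | ∅.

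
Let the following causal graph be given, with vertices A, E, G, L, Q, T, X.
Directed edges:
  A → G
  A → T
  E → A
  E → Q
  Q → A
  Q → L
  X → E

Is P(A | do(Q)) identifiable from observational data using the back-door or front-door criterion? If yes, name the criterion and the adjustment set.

P(A|do(Q)): backdoor, adjust for {E}.

desc(Q)\{Q}={A,G,L,T}; candidates ⊆ {E,X}.
size 0: {}; under {} Q still reaches {A,E,G,T,X} ∋ A.
{E}: Q⊥A given {E} in G with Q→· removed — back-door holds.
P(A|do(Q)) = Σ_{E} P(A|Q,E)·P(E).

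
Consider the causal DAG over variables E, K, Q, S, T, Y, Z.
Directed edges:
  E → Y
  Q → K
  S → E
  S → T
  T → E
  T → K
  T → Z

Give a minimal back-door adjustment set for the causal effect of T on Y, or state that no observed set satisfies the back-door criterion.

desc(T)\{T}={E,K,Y,Z}; candidates ⊆ {Q,S}.
size 0: {}; under {} T still reaches {E,S,Y} ∋ Y.
{S}: T⊥Y given {S} in G with T→· removed — back-door holds.

T→Y: minimal back-door set {S}.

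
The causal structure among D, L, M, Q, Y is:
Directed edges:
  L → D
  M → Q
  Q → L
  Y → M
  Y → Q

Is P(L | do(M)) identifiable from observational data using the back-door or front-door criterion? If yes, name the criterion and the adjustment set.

desc(M)\{M}={D,L,Q}; candidates ⊆ {Y}.
size 0: {}; under {} M still reaches {D,L,Q,Y} ∋ L.
{Y}: M⊥L given {Y} in G with M→· removed — back-door holds.
P(L|do(M)) = Σ_{Y} P(L|M,Y)·P(Y).

P(L|do(M)): backdoor, adjust for {Y}.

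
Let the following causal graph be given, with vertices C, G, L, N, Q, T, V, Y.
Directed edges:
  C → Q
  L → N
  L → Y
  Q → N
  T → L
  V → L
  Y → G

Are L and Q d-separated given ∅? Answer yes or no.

Bayes-Ball from L | ∅ reaches {G,N,T,V,Y}.
Q ∉ reach(L|∅) ⇒ L ⊥ Q | ∅.

Yes — L ⊥ Q | ∅.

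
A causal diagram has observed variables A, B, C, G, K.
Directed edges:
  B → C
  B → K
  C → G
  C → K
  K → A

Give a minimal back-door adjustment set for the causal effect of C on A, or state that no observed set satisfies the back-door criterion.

C→A: minimal back-door set {B}.

desc(C)\{C}={A,G,K}; candidates ⊆ {B}.
size 0: {}; under {} C still reaches {A,B,K} ∋ A.
{B}: C⊥A given {B} in G with C→· removed — back-door holds.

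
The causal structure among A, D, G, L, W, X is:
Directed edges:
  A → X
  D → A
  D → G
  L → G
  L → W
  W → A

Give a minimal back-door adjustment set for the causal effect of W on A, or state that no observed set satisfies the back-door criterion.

desc(W)\{W}={A,X}; candidates ⊆ {D,G,L}.
∅: W⊥A given ∅ in G with W→· removed — back-door holds.

W→A: minimal back-door set ∅.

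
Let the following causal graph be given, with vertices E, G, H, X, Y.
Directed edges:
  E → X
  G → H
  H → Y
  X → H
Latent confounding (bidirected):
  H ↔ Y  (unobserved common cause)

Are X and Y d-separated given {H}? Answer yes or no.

No — X and Y are d-connected given {H}.

Bayes-Ball from X | {H} reaches {E,G,Y}.
Y ∈ reach(X|{H}) ⇒ X ⊥̸ Y | {H}.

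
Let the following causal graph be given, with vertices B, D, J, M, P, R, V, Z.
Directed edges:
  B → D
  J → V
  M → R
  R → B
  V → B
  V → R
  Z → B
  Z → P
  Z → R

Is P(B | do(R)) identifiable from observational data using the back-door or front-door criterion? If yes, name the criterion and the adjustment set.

desc(R)\{R}={B,D}; candidates ⊆ {J,M,P,V,Z}.
size 0: {}; under {} R still reaches {B,D,J,M,P,V,Z} ∋ B.
size 1: {J}, {M}, {P} …(+2); under {J} R still reaches {B,D,M,P,V,Z} ∋ B.
{V,Z}: R⊥B given {V,Z} in G with R→· removed — back-door holds.
P(B|do(R)) = Σ_{V,Z} P(B|R,V,Z)·P(V,Z).

P(B|do(R)): backdoor, adjust for {V, Z}.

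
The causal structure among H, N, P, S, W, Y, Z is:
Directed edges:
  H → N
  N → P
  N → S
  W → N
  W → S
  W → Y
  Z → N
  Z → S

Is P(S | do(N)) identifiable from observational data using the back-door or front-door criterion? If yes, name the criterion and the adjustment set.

P(S|do(N)): backdoor, adjust for {W, Z}.

desc(N)\{N}={P,S}; candidates ⊆ {H,W,Y,Z}.
size 0: {}; under {} N still reaches {H,S,W,Y,Z} ∋ S.
size 1: {H}, {W}, {Y} …(+1); under {H} N still reaches {S,W,Y,Z} ∋ S.
{W,Z}: N⊥S given {W,Z} in G with N→· removed — back-door holds.
P(S|do(N)) = Σ_{W,Z} P(S|N,W,Z)·P(W,Z).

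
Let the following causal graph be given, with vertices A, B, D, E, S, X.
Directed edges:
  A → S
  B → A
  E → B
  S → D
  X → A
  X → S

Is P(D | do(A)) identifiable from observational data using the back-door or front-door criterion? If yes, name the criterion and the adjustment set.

desc(A)\{A}={D,S}; candidates ⊆ {B,E,X}.
size 0: {}; under {} A still reaches {B,D,E,S,X} ∋ D.
{X}: A⊥D given {X} in G with A→· removed — back-door holds.
P(D|do(A)) = Σ_{X} P(D|A,X)·P(X).

P(D|do(A)): backdoor, adjust for {X}.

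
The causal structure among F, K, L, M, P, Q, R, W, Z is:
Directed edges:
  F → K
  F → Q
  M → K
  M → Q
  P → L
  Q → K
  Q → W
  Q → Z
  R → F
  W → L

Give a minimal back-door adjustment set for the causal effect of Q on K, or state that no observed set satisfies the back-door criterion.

desc(Q)\{Q}={K,L,W,Z}; candidates ⊆ {F,M,P,R}.
size 0: {}; under {} Q still reaches {F,K,M,R} ∋ K.
size 1: {F}, {M}, {P} …(+1); under {F} Q still reaches {K,M} ∋ K.
{F,M}: Q⊥K given {F,M} in G with Q→· removed — back-door holds.

Q→K: minimal back-door set {F, M}.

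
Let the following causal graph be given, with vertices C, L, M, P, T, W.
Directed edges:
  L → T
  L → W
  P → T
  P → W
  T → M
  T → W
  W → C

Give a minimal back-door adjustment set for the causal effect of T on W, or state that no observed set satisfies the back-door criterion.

T→W: minimal back-door set {L, P}.

desc(T)\{T}={C,M,W}; candidates ⊆ {L,P}.
size 0: {}; under {} T still reaches {C,L,P,W} ∋ W.
size 1: {L}, {P}; under {L} T still reaches {C,P,W} ∋ W.
{L,P}: T⊥W given {L,P} in G with T→· removed — back-door holds.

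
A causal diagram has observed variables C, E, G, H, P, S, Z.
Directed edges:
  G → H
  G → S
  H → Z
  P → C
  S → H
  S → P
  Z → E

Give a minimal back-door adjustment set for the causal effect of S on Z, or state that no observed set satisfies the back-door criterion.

S→Z: minimal back-door set {G}.

desc(S)\{S}={C,E,H,P,Z}; candidates ⊆ {G}.
size 0: {}; under {} S still reaches {E,G,H,Z} ∋ Z.
{G}: S⊥Z given {G} in G with S→· removed — back-door holds.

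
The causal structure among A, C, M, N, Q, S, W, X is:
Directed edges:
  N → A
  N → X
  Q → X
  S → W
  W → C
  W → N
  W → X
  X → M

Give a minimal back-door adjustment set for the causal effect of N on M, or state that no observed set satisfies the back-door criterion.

desc(N)\{N}={A,M,X}; candidates ⊆ {C,Q,S,W}.
size 0: {}; under {} N still reaches {C,M,S,W,X} ∋ M.
{W}: N⊥M given {W} in G with N→· removed — back-door holds.

N→M: minimal back-door set {W}.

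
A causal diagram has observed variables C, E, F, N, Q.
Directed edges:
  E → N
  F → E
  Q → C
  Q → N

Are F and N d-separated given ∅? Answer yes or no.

Bayes-Ball from F | ∅ reaches {E,N}.
N ∈ reach(F|∅) ⇒ F ⊥̸ N | ∅.

No — F and N are d-connected given ∅.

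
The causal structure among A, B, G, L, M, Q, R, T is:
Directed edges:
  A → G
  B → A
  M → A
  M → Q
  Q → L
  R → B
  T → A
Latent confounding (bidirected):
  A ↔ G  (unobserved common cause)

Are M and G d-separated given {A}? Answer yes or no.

Bayes-Ball from M | {A} reaches {B,G,L,Q,R,T}.
G ∈ reach(M|{A}) ⇒ M ⊥̸ G | {A}.

No — M and G are d-connected given {A}.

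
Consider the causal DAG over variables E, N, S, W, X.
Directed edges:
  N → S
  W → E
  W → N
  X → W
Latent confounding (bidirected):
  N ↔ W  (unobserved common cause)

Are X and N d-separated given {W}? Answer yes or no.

No — X and N are d-connected given {W}.

Bayes-Ball from X | {W} reaches {N,S}.
N ∈ reach(X|{W}) ⇒ X ⊥̸ N | {W}.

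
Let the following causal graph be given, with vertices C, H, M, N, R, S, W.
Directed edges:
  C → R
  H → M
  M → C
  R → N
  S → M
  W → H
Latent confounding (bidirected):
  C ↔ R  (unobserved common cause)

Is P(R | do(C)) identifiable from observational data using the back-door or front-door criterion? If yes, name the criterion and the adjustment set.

P(R|do(C)): not identifiable (no BD/FD set).

desc(C)\{C}={N,R}; candidates ⊆ {H,M,S,W}.
C↔R: latent back-door arc(s) into C.
size 0: {}; under {} C still reaches {H,M,N,R,S,W} ∋ R.
size 1: {H}, {M}, {S} …(+1); under {H} C still reaches {M,N,R,S} ∋ R.
size 2: {H,M}, {H,S}, {H,W} …(+3); under {H,M} C still reaches {N,R} ∋ R.
C↔R cannot be blocked by any observed set — no back-door set.
No mediator lies on a directed C→…→R path.
Neither criterion identifies P(R|do(C)) in this graph.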